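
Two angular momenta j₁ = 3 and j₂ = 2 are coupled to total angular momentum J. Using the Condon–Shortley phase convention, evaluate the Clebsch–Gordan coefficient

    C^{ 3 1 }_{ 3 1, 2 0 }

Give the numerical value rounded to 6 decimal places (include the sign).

√[7·2!4!2!/9! · 4!2!2!2!4!2!] = √(256/15)
  +(−1)^0/∏(0,2,2,2,2,0)! = 1/16  (running 1/16)
  +(−1)^1/∏(1,1,1,1,3,1)! = -1/6  (running -5/48)
  +(−1)^2/∏(2,0,0,0,4,2)! = 1/96  (running -3/32)
⟨..|..⟩ = √(256/15)·(-3/32) = -0.387298

-0.387298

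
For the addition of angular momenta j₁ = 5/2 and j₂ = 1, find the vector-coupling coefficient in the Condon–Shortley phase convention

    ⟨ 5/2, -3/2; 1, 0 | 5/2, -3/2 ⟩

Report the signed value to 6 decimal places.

triangle: 1!×4!×1!/7! = 24/5040
(j±m)!: 1!×4!×1!×1!×1!×4! = 576
prefactor² = (2J+1)×Δ×N² = 576/35
  k=0: +1/(0!×1!×4!×1!×0!×0!) = 1/24
  k=1: −1/(1!×0!×3!×0!×1!×1!) = -1/6
Σ = -1/8  ⇒  CG² = 576/35×(-1/8)² = 9/35
CG = −√(9/35) = -0.507093

-0.507093  (= −√(9/35))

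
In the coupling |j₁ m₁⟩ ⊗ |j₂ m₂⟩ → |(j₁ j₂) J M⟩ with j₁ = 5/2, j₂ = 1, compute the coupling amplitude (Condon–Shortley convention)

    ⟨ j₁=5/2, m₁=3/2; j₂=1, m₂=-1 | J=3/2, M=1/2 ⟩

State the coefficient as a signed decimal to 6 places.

j₁+j₂−J=2  J+j₁−j₂=3  J−j₁+j₂=0  j₁+j₂+J+1=6
(j₁±m₁, j₂±m₂, J±M) = (4,1,0,2,2,1)
P² = 32/5
sum k=0..0:
  [0] +1/4 = 1/4
S = 1/4
C² = P²·S² = 2/5 ; C = +0.632456

+√(2/5) ≈ +0.632456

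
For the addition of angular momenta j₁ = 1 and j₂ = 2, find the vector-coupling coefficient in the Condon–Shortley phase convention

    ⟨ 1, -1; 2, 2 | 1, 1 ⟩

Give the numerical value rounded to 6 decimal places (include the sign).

+0.774597

triangle: 2!·0!·2!/5! = 4/120
(j±m)!: 0!·2!·4!·0!·2!·0! = 96
prefactor² = (2J+1)·Δ·N² = 48/5
  k=2: +1/(2!·0!·0!·2!·0!·0!) = 1/4
Σ = 1/4  ⇒  CG² = 48/5·1/4² = 3/5
CG = +√(3/5) = +0.774597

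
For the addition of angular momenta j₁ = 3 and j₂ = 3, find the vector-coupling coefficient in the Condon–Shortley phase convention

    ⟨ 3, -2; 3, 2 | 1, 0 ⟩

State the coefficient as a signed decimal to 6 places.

√[3·5!1!1!/8! · 1!5!5!1!1!1!] = √(900/7)
  +(−1)^4/∏(4,1,1,1,0,0)! = 1/24  (running 1/24)
  +(−1)^5/∏(5,0,0,0,1,1)! = -1/120  (running 1/30)
⟨..|..⟩ = √(900/7)·(1/30) = +0.377964

+√(1/7) ≈ +0.377964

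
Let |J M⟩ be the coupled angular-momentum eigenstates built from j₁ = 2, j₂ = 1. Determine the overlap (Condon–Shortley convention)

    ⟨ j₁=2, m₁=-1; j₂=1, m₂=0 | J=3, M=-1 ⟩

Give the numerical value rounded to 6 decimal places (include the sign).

+√(8/15) = +0.730297

j₁+j₂−J=0  J+j₁−j₂=4  J−j₁+j₂=2  j₁+j₂+J+1=7
(j₁±m₁, j₂±m₂, J±M) = (1,3,1,1,2,4)
P² = 96/5
sum k=0..0:
  [0] +1/6 = 1/6
S = 1/6
C² = P²·S² = 8/15 ; C = +0.730297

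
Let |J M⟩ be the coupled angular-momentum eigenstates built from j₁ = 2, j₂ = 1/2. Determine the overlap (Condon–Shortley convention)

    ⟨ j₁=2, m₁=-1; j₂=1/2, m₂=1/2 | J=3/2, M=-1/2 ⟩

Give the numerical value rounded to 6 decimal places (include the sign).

−√(3/5) = -0.774597

j₁+j₂−J=1  J+j₁−j₂=3  J−j₁+j₂=0  j₁+j₂+J+1=5
(j₁±m₁, j₂±m₂, J±M) = (1,3,1,0,1,2)
P² = 12/5
sum k=1..1:
  [1] −1/2 = -1/2
S = -1/2
C² = P²·S² = 3/5 ; C = -0.774597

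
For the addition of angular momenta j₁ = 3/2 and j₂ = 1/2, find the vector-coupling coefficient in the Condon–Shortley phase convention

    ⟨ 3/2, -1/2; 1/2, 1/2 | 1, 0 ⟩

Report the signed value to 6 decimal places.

−√(1/2) = -0.707107

√[3·1!2!0!/4! · 1!2!1!0!1!1!] = √(1/2)
  +(−1)^1/∏(1,0,1,0,1,0)! = -1  (running -1)
⟨..|..⟩ = √(1/2)·(-1) = -0.707107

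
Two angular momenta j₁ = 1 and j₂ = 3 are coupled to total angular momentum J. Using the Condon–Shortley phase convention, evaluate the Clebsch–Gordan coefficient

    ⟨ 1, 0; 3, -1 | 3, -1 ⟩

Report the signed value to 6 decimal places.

triangle: 1!·1!·5!/8! = 120/40320
(j±m)!: 1!·1!·2!·4!·2!·4! = 2304
prefactor² = (2J+1)·Δ·N² = 48
  k=0: +1/(0!·1!·1!·2!·0!·3!) = 1/12
  k=1: −1/(1!·0!·0!·1!·1!·4!) = -1/24
Σ = 1/24  ⇒  CG² = 48·1/24² = 1/12
CG = +√(1/12) = +0.288675

+0.288675  (= +√(1/12))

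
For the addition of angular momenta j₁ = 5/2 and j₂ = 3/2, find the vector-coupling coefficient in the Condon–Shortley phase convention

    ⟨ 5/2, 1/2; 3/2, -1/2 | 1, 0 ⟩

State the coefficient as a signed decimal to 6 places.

j₁+j₂−J=3  J+j₁−j₂=2  J−j₁+j₂=0  j₁+j₂+J+1=6
(j₁±m₁, j₂±m₂, J±M) = (3,2,1,2,1,1)
P² = 6/5
sum k=1..1:
  [1] −1/2 = -1/2
S = -1/2
C² = P²·S² = 3/10 ; C = -0.547723

-0.547723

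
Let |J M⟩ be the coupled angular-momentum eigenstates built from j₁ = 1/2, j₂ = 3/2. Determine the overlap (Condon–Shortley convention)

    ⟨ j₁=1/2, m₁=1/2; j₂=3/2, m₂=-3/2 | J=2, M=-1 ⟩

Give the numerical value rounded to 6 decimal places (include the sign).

+0.500000

j₁+j₂−J=0  J+j₁−j₂=1  J−j₁+j₂=3  j₁+j₂+J+1=5
(j₁±m₁, j₂±m₂, J±M) = (1,0,0,3,1,3)
P² = 9
sum k=0..0:
  [0] +1/6 = 1/6
S = 1/6
C² = P²·S² = 1/4 ; C = +0.500000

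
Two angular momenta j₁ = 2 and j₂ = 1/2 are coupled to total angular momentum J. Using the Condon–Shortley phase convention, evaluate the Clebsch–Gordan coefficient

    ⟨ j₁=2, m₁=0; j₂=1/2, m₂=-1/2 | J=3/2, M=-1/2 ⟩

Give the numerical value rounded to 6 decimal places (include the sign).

√[4·1!3!0!/5! · 2!2!0!1!1!2!] = √(8/5)
  +(−1)^0/∏(0,1,2,0,1,0)! = 1/2  (running 1/2)
⟨..|..⟩ = √(8/5)·(1/2) = +0.632456

+√(2/5) = +0.632456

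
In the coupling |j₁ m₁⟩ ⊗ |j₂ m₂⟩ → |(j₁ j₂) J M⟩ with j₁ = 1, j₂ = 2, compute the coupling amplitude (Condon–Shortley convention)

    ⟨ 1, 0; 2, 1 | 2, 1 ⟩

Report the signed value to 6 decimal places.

triangle: 1!×1!×3!/6! = 6/720
(j±m)!: 1!×1!×3!×1!×3!×1! = 36
prefactor² = (2J+1)×Δ×N² = 3/2
  k=0: +1/(0!×1!×1!×3!×0!×0!) = 1/6
  k=1: −1/(1!×0!×0!×2!×1!×1!) = -1/2
Σ = -1/3  ⇒  CG² = 3/2×(-1/3)² = 1/6
CG = −√(1/6) = -0.408248

-0.408248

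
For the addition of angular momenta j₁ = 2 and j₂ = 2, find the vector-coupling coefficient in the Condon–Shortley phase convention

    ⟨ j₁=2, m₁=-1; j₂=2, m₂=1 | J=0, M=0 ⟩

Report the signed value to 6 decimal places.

−√(1/5) ≈ -0.447214

√[1·4!0!0!/5! · 1!3!3!1!0!0!] = √(36/5)
  +(−1)^3/∏(3,1,0,0,0,0)! = -1/6  (running -1/6)
⟨..|..⟩ = √(36/5)·(-1/6) = -0.447214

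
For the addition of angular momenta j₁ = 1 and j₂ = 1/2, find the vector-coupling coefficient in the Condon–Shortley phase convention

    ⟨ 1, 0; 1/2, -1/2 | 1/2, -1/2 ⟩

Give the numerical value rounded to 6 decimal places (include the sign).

+0.577350  (= +√(1/3))

j₁+j₂−J=1  J+j₁−j₂=1  J−j₁+j₂=0  j₁+j₂+J+1=3
(j₁±m₁, j₂±m₂, J±M) = (1,1,0,1,0,1)
P² = 1/3
sum k=0..0:
  [0] +1/1 = 1
S = 1
C² = P²·S² = 1/3 ; C = +0.577350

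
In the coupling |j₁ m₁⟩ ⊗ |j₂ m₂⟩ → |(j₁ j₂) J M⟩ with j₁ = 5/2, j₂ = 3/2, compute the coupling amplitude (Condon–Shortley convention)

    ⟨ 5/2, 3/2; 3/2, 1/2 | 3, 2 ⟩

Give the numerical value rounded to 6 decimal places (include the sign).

+0.288675

triangle: 1!×4!×2!/8! = 48/40320
(j±m)!: 4!×1!×2!×1!×5!×1! = 5760
prefactor² = (2J+1)×Δ×N² = 48
  k=0: +1/(0!×1!×1!×2!×3!×0!) = 1/12
  k=1: −1/(1!×0!×0!×1!×4!×1!) = -1/24
Σ = 1/24  ⇒  CG² = 48×1/24² = 1/12
CG = +√(1/12) = +0.288675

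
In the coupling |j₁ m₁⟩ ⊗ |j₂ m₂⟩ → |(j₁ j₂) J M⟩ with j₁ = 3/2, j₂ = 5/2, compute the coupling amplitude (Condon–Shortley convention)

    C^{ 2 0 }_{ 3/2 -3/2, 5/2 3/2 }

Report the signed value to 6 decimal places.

+0.654654

j₁+j₂−J=2  J+j₁−j₂=1  J−j₁+j₂=3  j₁+j₂+J+1=7
(j₁±m₁, j₂±m₂, J±M) = (0,3,4,1,2,2)
P² = 48/7
sum k=2..2:
  [2] +1/4 = 1/4
S = 1/4
C² = P²·S² = 3/7 ; C = +0.654654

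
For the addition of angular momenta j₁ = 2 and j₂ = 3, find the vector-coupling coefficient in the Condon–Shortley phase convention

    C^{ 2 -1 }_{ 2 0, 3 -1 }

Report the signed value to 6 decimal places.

-0.377964  (= −√(1/7))

j₁+j₂−J=3  J+j₁−j₂=1  J−j₁+j₂=3  j₁+j₂+J+1=8
(j₁±m₁, j₂±m₂, J±M) = (2,2,2,4,1,3)
P² = 36/7
sum k=1..2:
  [1] −1/4 = -1/4
  [2] +1/12 = 1/12
S = -1/6
C² = P²·S² = 1/7 ; C = -0.377964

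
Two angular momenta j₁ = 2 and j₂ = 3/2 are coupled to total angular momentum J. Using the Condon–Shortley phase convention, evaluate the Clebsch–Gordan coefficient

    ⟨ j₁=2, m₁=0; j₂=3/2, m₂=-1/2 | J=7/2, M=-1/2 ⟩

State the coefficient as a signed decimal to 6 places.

+0.717137

√[8·0!4!3!/8! · 2!2!1!2!3!4!] = √(1152/35)
  +(−1)^0/∏(0,0,2,1,2,2)! = 1/8  (running 1/8)
⟨..|..⟩ = √(1152/35)·(1/8) = +0.717137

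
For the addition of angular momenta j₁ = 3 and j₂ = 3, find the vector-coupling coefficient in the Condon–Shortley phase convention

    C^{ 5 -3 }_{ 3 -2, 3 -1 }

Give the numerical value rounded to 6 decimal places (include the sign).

−√(1/6) ≈ -0.408248

j₁+j₂−J=1  J+j₁−j₂=5  J−j₁+j₂=5  j₁+j₂+J+1=12
(j₁±m₁, j₂±m₂, J±M) = (1,5,2,4,2,8)
P² = 153600
sum k=0..1:
  [0] +1/1440 = 1/1440
  [1] −1/576 = -1/576
S = -1/960
C² = P²·S² = 1/6 ; C = -0.408248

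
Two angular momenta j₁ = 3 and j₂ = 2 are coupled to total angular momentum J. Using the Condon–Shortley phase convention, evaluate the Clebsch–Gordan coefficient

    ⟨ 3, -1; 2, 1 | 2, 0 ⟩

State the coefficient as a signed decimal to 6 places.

triangle: 3!×3!×1!/8! = 36/40320
(j±m)!: 2!×4!×3!×1!×2!×2! = 1152
prefactor² = (2J+1)×Δ×N² = 36/7
  k=2: +1/(2!×1!×2!×1!×1!×0!) = 1/4
  k=3: −1/(3!×0!×1!×0!×2!×1!) = -1/12
Σ = 1/6  ⇒  CG² = 36/7×1/6² = 1/7
CG = +√(1/7) = +0.377964

+√(1/7) = +0.377964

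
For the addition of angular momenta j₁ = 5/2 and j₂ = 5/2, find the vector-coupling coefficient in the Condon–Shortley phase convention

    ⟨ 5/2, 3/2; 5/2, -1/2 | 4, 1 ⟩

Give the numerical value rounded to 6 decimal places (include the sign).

√[9·1!4!4!/10! · 4!1!2!3!5!3!] = √(10368/35)
  +(−1)^0/∏(0,1,1,2,3,2)! = 1/24  (running 1/24)
  +(−1)^1/∏(1,0,0,1,4,3)! = -1/144  (running 5/144)
⟨..|..⟩ = √(10368/35)·(5/144) = +0.597614

+0.597614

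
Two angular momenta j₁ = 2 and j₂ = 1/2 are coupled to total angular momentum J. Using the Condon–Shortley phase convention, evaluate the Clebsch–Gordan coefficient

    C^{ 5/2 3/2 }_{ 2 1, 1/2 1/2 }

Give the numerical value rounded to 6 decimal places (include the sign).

triangle: 0!·4!·1!/6! = 24/720
(j±m)!: 3!·1!·1!·0!·4!·1! = 144
prefactor² = (2J+1)·Δ·N² = 144/5
  k=0: +1/(0!·0!·1!·1!·3!·0!) = 1/6
Σ = 1/6  ⇒  CG² = 144/5·1/6² = 4/5
CG = +√(4/5) = +0.894427

+0.894427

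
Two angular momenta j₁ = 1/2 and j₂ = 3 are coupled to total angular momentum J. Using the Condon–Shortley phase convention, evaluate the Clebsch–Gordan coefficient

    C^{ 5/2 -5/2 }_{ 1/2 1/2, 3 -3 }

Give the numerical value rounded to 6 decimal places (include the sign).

j₁+j₂−J=1  J+j₁−j₂=0  J−j₁+j₂=5  j₁+j₂+J+1=7
(j₁±m₁, j₂±m₂, J±M) = (1,0,0,6,0,5)
P² = 86400/7
sum k=0..0:
  [0] +1/120 = 1/120
S = 1/120
C² = P²·S² = 6/7 ; C = +0.925820

+√(6/7) = +0.925820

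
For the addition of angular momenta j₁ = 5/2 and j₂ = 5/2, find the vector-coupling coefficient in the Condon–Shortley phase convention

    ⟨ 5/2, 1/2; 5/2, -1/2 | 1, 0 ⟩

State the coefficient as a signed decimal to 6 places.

√[3·4!1!1!/7! · 3!2!2!3!1!1!] = √(72/35)
  +(−1)^1/∏(1,3,1,1,0,0)! = -1/6  (running -1/6)
  +(−1)^2/∏(2,2,0,0,1,1)! = 1/4  (running 1/12)
⟨..|..⟩ = √(72/35)·(1/12) = +0.119523

+0.119523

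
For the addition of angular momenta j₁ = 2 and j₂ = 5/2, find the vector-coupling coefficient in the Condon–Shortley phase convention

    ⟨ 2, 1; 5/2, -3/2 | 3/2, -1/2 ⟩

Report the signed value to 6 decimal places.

−√(2/105) ≈ -0.138013

√[4·3!1!2!/7! · 3!1!1!4!1!2!] = √(96/35)
  +(−1)^0/∏(0,3,1,1,0,1)! = 1/6  (running 1/6)
  +(−1)^1/∏(1,2,0,0,1,2)! = -1/4  (running -1/12)
⟨..|..⟩ = √(96/35)·(-1/12) = -0.138013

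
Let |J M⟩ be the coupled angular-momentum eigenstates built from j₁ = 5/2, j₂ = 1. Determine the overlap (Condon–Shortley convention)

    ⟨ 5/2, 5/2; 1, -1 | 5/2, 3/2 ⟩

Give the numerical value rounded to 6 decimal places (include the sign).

triangle: 1!*4!*1!/7! = 24/5040
(j±m)!: 5!*0!*0!*2!*4!*1! = 5760
prefactor² = (2J+1)*Δ*N² = 1152/7
  k=0: +1/(0!*1!*0!*0!*4!*1!) = 1/24
Σ = 1/24  ⇒  CG² = 1152/7*1/24² = 2/7
CG = +√(2/7) = +0.534522

+0.534522  (= +√(2/7))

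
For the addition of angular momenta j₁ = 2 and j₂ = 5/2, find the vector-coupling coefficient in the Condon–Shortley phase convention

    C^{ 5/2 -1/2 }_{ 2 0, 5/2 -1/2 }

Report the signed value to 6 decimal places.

-0.478091  (= −√(8/35))

j₁+j₂−J=2  J+j₁−j₂=2  J−j₁+j₂=3  j₁+j₂+J+1=8
(j₁±m₁, j₂±m₂, J±M) = (2,2,2,3,2,3)
P² = 72/35
sum k=0..2:
  [0] +1/8 = 1/8
  [1] −1/2 = -1/2
  [2] +1/24 = 1/24
S = -1/3
C² = P²·S² = 8/35 ; C = -0.478091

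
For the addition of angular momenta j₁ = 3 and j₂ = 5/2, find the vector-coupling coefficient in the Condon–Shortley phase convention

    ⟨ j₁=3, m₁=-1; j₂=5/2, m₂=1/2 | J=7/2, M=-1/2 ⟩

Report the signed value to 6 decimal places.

-0.125988  (= −√(1/63))

triangle: 2!*4!*3!/10! = 288/3628800
(j±m)!: 2!*4!*3!*2!*3!*4! = 82944
prefactor² = (2J+1)*Δ*N² = 9216/175
  k=0: +1/(0!*2!*4!*3!*0!*0!) = 1/288
  k=1: −1/(1!*1!*3!*2!*1!*1!) = -1/12
  k=2: +1/(2!*0!*2!*1!*2!*2!) = 1/16
Σ = -5/288  ⇒  CG² = 9216/175*(-5/288)² = 1/63
CG = −√(1/63) = -0.125988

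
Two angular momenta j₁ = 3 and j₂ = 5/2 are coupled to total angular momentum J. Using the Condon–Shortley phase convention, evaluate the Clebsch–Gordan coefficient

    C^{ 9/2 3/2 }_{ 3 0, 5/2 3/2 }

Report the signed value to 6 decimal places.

triangle: 1!×5!×4!/11! = 2880/39916800
(j±m)!: 3!×3!×4!×1!×6!×3! = 3732480
prefactor² = (2J+1)×Δ×N² = 207360/77
  k=0: +1/(0!×1!×3!×4!×2!×0!) = 1/288
  k=1: −1/(1!×0!×2!×3!×3!×1!) = -1/72
Σ = -1/96  ⇒  CG² = 207360/77×(-1/96)² = 45/154
CG = −√(45/154) = -0.540562

−√(45/154) ≈ -0.540562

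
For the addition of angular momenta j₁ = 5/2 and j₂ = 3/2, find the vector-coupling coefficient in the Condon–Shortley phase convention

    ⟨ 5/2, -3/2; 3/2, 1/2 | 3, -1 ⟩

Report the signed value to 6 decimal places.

−√(49/120) = -0.639010

j₁+j₂−J=1  J+j₁−j₂=4  J−j₁+j₂=2  j₁+j₂+J+1=8
(j₁±m₁, j₂±m₂, J±M) = (1,4,2,1,2,4)
P² = 96/5
sum k=0..1:
  [0] +1/48 = 1/48
  [1] −1/6 = -1/6
S = -7/48
C² = P²·S² = 49/120 ; C = -0.639010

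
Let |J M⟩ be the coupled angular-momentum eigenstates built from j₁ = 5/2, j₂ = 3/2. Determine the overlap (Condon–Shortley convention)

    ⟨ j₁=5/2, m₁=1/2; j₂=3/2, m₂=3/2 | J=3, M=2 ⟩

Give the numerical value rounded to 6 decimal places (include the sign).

triangle: 1!·4!·2!/8! = 48/40320
(j±m)!: 3!·2!·3!·0!·5!·1! = 8640
prefactor² = (2J+1)·Δ·N² = 72
  k=1: −1/(1!·0!·1!·2!·3!·0!) = -1/12
Σ = -1/12  ⇒  CG² = 72·(-1/12)² = 1/2
CG = −√(1/2) = -0.707107

−√(1/2) ≈ -0.707107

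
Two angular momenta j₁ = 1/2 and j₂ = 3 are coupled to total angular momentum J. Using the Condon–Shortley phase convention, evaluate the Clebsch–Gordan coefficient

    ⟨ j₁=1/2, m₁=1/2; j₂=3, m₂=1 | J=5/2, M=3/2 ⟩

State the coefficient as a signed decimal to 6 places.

j₁+j₂−J=1  J+j₁−j₂=0  J−j₁+j₂=5  j₁+j₂+J+1=7
(j₁±m₁, j₂±m₂, J±M) = (1,0,4,2,4,1)
P² = 1152/7
sum k=0..0:
  [0] +1/24 = 1/24
S = 1/24
C² = P²·S² = 2/7 ; C = +0.534522

+√(2/7) ≈ +0.534522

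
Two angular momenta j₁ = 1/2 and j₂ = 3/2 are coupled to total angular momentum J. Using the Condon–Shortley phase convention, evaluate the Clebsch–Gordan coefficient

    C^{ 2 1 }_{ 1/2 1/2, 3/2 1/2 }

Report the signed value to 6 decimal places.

+0.866025

triangle: 0!*1!*3!/5! = 6/120
(j±m)!: 1!*0!*2!*1!*3!*1! = 12
prefactor² = (2J+1)*Δ*N² = 3
  k=0: +1/(0!*0!*0!*2!*1!*1!) = 1/2
Σ = 1/2  ⇒  CG² = 3*1/2² = 3/4
CG = +√(3/4) = +0.866025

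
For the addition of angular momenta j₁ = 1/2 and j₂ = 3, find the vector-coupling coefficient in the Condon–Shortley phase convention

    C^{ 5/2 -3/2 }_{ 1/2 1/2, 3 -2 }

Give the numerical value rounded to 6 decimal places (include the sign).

triangle: 1!*0!*5!/7! = 120/5040
(j±m)!: 1!*0!*1!*5!*1!*4! = 2880
prefactor² = (2J+1)*Δ*N² = 2880/7
  k=0: +1/(0!*1!*0!*1!*0!*4!) = 1/24
Σ = 1/24  ⇒  CG² = 2880/7*1/24² = 5/7
CG = +√(5/7) = +0.845154

+0.845154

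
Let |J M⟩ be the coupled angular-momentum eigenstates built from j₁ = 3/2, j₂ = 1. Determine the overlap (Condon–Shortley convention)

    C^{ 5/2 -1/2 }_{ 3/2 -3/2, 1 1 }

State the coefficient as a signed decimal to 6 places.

+√(1/10) ≈ +0.316228

j₁+j₂−J=0  J+j₁−j₂=3  J−j₁+j₂=2  j₁+j₂+J+1=6
(j₁±m₁, j₂±m₂, J±M) = (0,3,2,0,2,3)
P² = 72/5
sum k=0..0:
  [0] +1/12 = 1/12
S = 1/12
C² = P²·S² = 1/10 ; C = +0.316228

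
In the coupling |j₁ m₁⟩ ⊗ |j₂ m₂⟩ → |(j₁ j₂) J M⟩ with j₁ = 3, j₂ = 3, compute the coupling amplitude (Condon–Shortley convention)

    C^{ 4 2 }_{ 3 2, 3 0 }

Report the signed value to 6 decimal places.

+0.139573  (= +√(3/154))

j₁+j₂−J=2  J+j₁−j₂=4  J−j₁+j₂=4  j₁+j₂+J+1=11
(j₁±m₁, j₂±m₂, J±M) = (5,1,3,3,6,2)
P² = 124416/77
sum k=0..1:
  [0] +1/72 = 1/72
  [1] −1/96 = -1/96
S = 1/288
C² = P²·S² = 3/154 ; C = +0.139573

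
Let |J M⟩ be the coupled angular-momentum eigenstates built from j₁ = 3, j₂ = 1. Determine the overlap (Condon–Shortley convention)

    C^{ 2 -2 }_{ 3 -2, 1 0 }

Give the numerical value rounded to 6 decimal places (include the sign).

triangle: 2!*4!*0!/7! = 48/5040
(j±m)!: 1!*5!*1!*1!*0!*4! = 2880
prefactor² = (2J+1)*Δ*N² = 960/7
  k=1: −1/(1!*1!*4!*0!*0!*0!) = -1/24
Σ = -1/24  ⇒  CG² = 960/7*(-1/24)² = 5/21
CG = −√(5/21) = -0.487950

-0.487950  (= −√(5/21))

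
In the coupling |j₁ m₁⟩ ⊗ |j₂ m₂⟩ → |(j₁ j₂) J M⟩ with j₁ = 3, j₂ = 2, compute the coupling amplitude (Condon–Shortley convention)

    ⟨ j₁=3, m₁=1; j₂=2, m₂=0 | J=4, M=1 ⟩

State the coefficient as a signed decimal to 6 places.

triangle: 1!·5!·3!/10! = 720/3628800
(j±m)!: 4!·2!·2!·2!·5!·3! = 138240
prefactor² = (2J+1)·Δ·N² = 1728/7
  k=0: +1/(0!·1!·2!·2!·3!·1!) = 1/24
  k=1: −1/(1!·0!·1!·1!·4!·2!) = -1/48
Σ = 1/48  ⇒  CG² = 1728/7·1/48² = 3/28
CG = +√(3/28) = +0.327327

+√(3/28) = +0.327327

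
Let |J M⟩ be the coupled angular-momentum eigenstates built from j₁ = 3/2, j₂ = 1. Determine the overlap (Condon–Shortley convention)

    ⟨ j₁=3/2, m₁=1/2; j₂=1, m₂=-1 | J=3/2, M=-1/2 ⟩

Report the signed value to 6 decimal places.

+0.730297  (= +√(8/15))

j₁+j₂−J=1  J+j₁−j₂=2  J−j₁+j₂=1  j₁+j₂+J+1=5
(j₁±m₁, j₂±m₂, J±M) = (2,1,0,2,1,2)
P² = 8/15
sum k=0..0:
  [0] +1/1 = 1
S = 1
C² = P²·S² = 8/15 ; C = +0.730297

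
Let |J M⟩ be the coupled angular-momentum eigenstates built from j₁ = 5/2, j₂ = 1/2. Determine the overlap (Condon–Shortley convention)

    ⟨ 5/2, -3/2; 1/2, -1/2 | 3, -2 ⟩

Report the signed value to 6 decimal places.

+√(5/6) ≈ +0.912871

√[7·0!5!1!/7! · 1!4!0!1!1!5!] = √(480)
  +(−1)^0/∏(0,0,4,0,1,1)! = 1/24  (running 1/24)
⟨..|..⟩ = √(480)·(1/24) = +0.912871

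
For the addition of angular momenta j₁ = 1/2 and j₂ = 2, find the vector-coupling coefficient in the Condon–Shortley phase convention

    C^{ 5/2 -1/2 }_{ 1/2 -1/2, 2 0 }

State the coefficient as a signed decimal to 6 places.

triangle: 0!×1!×4!/6! = 24/720
(j±m)!: 0!×1!×2!×2!×2!×3! = 48
prefactor² = (2J+1)×Δ×N² = 48/5
  k=0: +1/(0!×0!×1!×2!×0!×2!) = 1/4
Σ = 1/4  ⇒  CG² = 48/5×1/4² = 3/5
CG = +√(3/5) = +0.774597

+0.774597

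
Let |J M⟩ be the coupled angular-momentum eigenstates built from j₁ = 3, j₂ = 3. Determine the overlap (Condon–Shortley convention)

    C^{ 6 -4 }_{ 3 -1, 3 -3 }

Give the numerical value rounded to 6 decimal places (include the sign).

triangle: 0!·6!·6!/13! = 518400/6227020800
(j±m)!: 2!·4!·0!·6!·2!·10! = 250822656000
prefactor² = (2J+1)·Δ·N² = 2985984000/11
  k=0: +1/(0!·0!·4!·0!·2!·6!) = 1/34560
Σ = 1/34560  ⇒  CG² = 2985984000/11·1/34560² = 5/22
CG = +√(5/22) = +0.476731

+√(5/22) = +0.476731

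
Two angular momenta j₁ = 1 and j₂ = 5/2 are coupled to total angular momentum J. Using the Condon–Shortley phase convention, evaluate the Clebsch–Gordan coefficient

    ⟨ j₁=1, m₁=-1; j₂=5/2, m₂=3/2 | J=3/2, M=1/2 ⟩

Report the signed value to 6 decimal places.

+0.632456  (= +√(2/5))

√[4·2!0!3!/6! · 0!2!4!1!2!1!] = √(32/5)
  +(−1)^2/∏(2,0,0,2,0,1)! = 1/4  (running 1/4)
⟨..|..⟩ = √(32/5)·(1/4) = +0.632456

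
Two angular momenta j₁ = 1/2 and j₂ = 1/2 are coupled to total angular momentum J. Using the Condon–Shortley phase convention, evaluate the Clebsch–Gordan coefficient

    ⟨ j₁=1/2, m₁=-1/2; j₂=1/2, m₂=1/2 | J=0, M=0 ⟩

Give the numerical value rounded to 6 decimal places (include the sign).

√[1·1!0!0!/2! · 0!1!1!0!0!0!] = √(1/2)
  +(−1)^1/∏(1,0,0,0,0,0)! = -1  (running -1)
⟨..|..⟩ = √(1/2)·(-1) = -0.707107

-0.707107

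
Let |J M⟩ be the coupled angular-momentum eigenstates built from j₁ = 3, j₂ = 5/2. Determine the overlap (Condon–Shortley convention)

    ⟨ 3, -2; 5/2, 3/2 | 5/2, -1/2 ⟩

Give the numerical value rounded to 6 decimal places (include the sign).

√[6·3!3!2!/9! · 1!5!4!1!2!3!] = √(288/7)
  +(−1)^2/∏(2,1,3,2,0,0)! = 1/24  (running 1/24)
  +(−1)^3/∏(3,0,2,1,1,1)! = -1/12  (running -1/24)
⟨..|..⟩ = √(288/7)·(-1/24) = -0.267261

-0.267261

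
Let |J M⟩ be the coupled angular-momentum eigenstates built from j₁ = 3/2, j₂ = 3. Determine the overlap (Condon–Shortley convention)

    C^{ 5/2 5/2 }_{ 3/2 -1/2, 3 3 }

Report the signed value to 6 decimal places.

+0.731925  (= +√(15/28))

triangle: 2!×1!×4!/8! = 48/40320
(j±m)!: 1!×2!×6!×0!×5!×0! = 172800
prefactor² = (2J+1)×Δ×N² = 8640/7
  k=2: +1/(2!×0!×0!×4!×1!×0!) = 1/48
Σ = 1/48  ⇒  CG² = 8640/7×1/48² = 15/28
CG = +√(15/28) = +0.731925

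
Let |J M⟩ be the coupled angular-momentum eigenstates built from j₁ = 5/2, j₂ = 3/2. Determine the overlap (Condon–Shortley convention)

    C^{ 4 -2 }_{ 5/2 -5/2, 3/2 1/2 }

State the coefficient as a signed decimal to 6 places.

j₁+j₂−J=0  J+j₁−j₂=5  J−j₁+j₂=3  j₁+j₂+J+1=9
(j₁±m₁, j₂±m₂, J±M) = (0,5,2,1,2,6)
P² = 43200/7
sum k=0..0:
  [0] +1/240 = 1/240
S = 1/240
C² = P²·S² = 3/28 ; C = +0.327327

+0.327327  (= +√(3/28))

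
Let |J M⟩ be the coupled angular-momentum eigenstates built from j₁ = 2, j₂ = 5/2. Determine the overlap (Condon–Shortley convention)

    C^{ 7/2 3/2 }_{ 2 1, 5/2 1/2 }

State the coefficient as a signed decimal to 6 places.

j₁+j₂−J=1  J+j₁−j₂=3  J−j₁+j₂=4  j₁+j₂+J+1=9
(j₁±m₁, j₂±m₂, J±M) = (3,1,3,2,5,2)
P² = 384/7
sum k=0..1:
  [0] +1/12 = 1/12
  [1] −1/24 = -1/24
S = 1/24
C² = P²·S² = 2/21 ; C = +0.308607

+√(2/21) = +0.308607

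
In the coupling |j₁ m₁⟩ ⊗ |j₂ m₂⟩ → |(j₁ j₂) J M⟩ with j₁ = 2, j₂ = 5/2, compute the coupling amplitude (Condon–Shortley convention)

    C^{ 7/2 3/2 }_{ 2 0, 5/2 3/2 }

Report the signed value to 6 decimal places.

j₁+j₂−J=1  J+j₁−j₂=3  J−j₁+j₂=4  j₁+j₂+J+1=9
(j₁±m₁, j₂±m₂, J±M) = (2,2,4,1,5,2)
P² = 512/7
sum k=0..1:
  [0] +1/48 = 1/48
  [1] −1/12 = -1/12
S = -1/16
C² = P²·S² = 2/7 ; C = -0.534522

-0.534522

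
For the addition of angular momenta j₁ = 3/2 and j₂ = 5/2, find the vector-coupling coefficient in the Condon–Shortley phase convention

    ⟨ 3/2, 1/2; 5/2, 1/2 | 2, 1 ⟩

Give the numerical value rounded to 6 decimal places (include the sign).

-0.545545

triangle: 2!*1!*3!/7! = 12/5040
(j±m)!: 2!*1!*3!*2!*3!*1! = 144
prefactor² = (2J+1)*Δ*N² = 12/7
  k=0: +1/(0!*2!*1!*3!*0!*0!) = 1/12
  k=1: −1/(1!*1!*0!*2!*1!*1!) = -1/2
Σ = -5/12  ⇒  CG² = 12/7*(-5/12)² = 25/84
CG = −√(25/84) = -0.545545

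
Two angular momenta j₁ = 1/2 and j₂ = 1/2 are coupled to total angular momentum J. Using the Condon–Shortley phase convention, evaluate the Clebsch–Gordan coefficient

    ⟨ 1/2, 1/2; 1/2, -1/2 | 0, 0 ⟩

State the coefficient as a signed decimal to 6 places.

triangle: 1!*0!*0!/2! = 1/2
(j±m)!: 1!*0!*0!*1!*0!*0! = 1
prefactor² = (2J+1)*Δ*N² = 1/2
  k=0: +1/(0!*1!*0!*0!*0!*0!) = 1
Σ = 1  ⇒  CG² = 1/2*1² = 1/2
CG = +√(1/2) = +0.707107

+0.707107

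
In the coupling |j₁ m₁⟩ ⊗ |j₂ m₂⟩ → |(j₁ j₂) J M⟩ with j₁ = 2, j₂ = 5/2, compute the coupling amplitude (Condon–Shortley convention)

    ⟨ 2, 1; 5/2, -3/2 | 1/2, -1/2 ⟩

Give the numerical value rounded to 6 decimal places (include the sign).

-0.516398

j₁+j₂−J=4  J+j₁−j₂=0  J−j₁+j₂=1  j₁+j₂+J+1=6
(j₁±m₁, j₂±m₂, J±M) = (3,1,1,4,0,1)
P² = 48/5
sum k=1..1:
  [1] −1/6 = -1/6
S = -1/6
C² = P²·S² = 4/15 ; C = -0.516398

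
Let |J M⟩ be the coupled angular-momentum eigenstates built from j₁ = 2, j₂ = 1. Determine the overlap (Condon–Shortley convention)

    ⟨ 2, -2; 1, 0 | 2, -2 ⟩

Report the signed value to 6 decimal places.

−√(2/3) ≈ -0.816497

triangle: 1!·3!·1!/6! = 6/720
(j±m)!: 0!·4!·1!·1!·0!·4! = 576
prefactor² = (2J+1)·Δ·N² = 24
  k=1: −1/(1!·0!·3!·0!·0!·1!) = -1/6
Σ = -1/6  ⇒  CG² = 24·(-1/6)² = 2/3
CG = −√(2/3) = -0.816497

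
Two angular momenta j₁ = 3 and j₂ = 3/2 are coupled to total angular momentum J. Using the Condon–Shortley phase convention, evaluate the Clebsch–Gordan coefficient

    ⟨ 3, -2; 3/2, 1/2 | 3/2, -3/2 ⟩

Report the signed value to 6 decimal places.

+0.534522

√[4·3!3!0!/7! · 1!5!2!1!0!3!] = √(288/7)
  +(−1)^2/∏(2,1,3,0,0,0)! = 1/12  (running 1/12)
⟨..|..⟩ = √(288/7)·(1/12) = +0.534522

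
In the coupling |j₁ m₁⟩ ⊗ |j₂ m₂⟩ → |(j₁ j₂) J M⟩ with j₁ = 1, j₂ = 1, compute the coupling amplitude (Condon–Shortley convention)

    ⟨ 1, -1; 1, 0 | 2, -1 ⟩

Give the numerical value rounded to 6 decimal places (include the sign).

j₁+j₂−J=0  J+j₁−j₂=2  J−j₁+j₂=2  j₁+j₂+J+1=5
(j₁±m₁, j₂±m₂, J±M) = (0,2,1,1,1,3)
P² = 2
sum k=0..0:
  [0] +1/2 = 1/2
S = 1/2
C² = P²·S² = 1/2 ; C = +0.707107

+√(1/2) ≈ +0.707107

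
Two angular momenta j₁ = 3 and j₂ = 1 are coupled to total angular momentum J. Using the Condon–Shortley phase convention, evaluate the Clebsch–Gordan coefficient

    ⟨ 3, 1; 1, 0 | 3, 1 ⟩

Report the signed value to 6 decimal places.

√[7·1!5!1!/8! · 4!2!1!1!4!2!] = √(48)
  +(−1)^0/∏(0,1,2,1,3,0)! = 1/12  (running 1/12)
  +(−1)^1/∏(1,0,1,0,4,1)! = -1/24  (running 1/24)
⟨..|..⟩ = √(48)·(1/24) = +0.288675

+0.288675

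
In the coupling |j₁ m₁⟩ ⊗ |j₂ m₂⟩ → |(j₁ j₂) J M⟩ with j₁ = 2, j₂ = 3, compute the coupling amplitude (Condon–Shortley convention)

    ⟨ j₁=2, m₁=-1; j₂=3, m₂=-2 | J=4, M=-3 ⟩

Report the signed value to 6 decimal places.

√[9·1!3!5!/10! · 1!3!1!5!1!7!] = √(6480)
  +(−1)^0/∏(0,1,3,1,0,4)! = 1/144  (running 1/144)
  +(−1)^1/∏(1,0,2,0,1,5)! = -1/240  (running 1/360)
⟨..|..⟩ = √(6480)·(1/360) = +0.223607

+0.223607  (= +√(1/20))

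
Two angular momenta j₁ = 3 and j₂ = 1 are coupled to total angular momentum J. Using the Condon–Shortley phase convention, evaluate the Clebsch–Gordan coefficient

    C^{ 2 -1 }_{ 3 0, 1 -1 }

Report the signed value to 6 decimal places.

+0.377964

√[5·2!4!0!/7! · 3!3!0!2!1!3!] = √(144/7)
  +(−1)^0/∏(0,2,3,0,1,0)! = 1/12  (running 1/12)
⟨..|..⟩ = √(144/7)·(1/12) = +0.377964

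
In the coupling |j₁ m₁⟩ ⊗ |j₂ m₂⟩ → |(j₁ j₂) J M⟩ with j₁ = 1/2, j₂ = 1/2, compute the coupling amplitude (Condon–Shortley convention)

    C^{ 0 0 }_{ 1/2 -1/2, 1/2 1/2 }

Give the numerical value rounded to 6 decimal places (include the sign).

-0.707107

j₁+j₂−J=1  J+j₁−j₂=0  J−j₁+j₂=0  j₁+j₂+J+1=2
(j₁±m₁, j₂±m₂, J±M) = (0,1,1,0,0,0)
P² = 1/2
sum k=1..1:
  [1] −1/1 = -1
S = -1
C² = P²·S² = 1/2 ; C = -0.707107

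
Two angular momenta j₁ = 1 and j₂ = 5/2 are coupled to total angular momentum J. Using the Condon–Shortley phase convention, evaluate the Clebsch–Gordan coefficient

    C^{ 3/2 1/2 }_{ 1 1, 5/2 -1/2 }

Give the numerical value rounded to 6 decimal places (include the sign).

+0.447214  (= +√(1/5))

j₁+j₂−J=2  J+j₁−j₂=0  J−j₁+j₂=3  j₁+j₂+J+1=6
(j₁±m₁, j₂±m₂, J±M) = (2,0,2,3,2,1)
P² = 16/5
sum k=0..0:
  [0] +1/4 = 1/4
S = 1/4
C² = P²·S² = 1/5 ; C = +0.447214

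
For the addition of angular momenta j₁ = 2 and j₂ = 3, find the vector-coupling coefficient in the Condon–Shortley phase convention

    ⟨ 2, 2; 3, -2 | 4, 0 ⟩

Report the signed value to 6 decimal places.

+0.377964  (= +√(1/7))

√[9·1!3!5!/10! · 4!0!1!5!4!4!] = √(20736/7)
  +(−1)^0/∏(0,1,0,1,3,4)! = 1/144  (running 1/144)
⟨..|..⟩ = √(20736/7)·(1/144) = +0.377964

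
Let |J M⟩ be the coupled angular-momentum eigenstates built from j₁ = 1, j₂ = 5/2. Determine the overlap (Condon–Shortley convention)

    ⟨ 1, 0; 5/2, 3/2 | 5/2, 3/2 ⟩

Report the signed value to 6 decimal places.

j₁+j₂−J=1  J+j₁−j₂=1  J−j₁+j₂=4  j₁+j₂+J+1=7
(j₁±m₁, j₂±m₂, J±M) = (1,1,4,1,4,1)
P² = 576/35
sum k=0..1:
  [0] +1/24 = 1/24
  [1] −1/6 = -1/6
S = -1/8
C² = P²·S² = 9/35 ; C = -0.507093

−√(9/35) = -0.507093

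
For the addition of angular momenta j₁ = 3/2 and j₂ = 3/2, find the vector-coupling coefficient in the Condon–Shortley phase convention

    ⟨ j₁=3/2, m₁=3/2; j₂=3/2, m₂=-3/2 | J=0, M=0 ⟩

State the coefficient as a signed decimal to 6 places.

+0.500000

√[1·3!0!0!/4! · 3!0!0!3!0!0!] = √(9)
  +(−1)^0/∏(0,3,0,0,0,0)! = 1/6  (running 1/6)
⟨..|..⟩ = √(9)·(1/6) = +0.500000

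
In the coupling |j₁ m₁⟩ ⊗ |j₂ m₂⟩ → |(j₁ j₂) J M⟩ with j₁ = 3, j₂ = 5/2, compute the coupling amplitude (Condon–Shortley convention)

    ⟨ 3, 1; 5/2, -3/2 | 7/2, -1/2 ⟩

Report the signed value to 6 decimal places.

+√(8/63) = +0.356348

√[8·2!4!3!/10! · 4!2!1!4!3!4!] = √(18432/175)
  +(−1)^0/∏(0,2,2,1,2,2)! = 1/16  (running 1/16)
  +(−1)^1/∏(1,1,1,0,3,3)! = -1/36  (running 5/144)
⟨..|..⟩ = √(18432/175)·(5/144) = +0.356348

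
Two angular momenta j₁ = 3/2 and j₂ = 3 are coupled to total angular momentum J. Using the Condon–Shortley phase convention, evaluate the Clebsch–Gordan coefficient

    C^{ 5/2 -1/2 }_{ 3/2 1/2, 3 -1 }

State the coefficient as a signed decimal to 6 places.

−√(1/70) ≈ -0.119523

triangle: 2!*1!*4!/8! = 48/40320
(j±m)!: 2!*1!*2!*4!*2!*3! = 1152
prefactor² = (2J+1)*Δ*N² = 288/35
  k=0: +1/(0!*2!*1!*2!*0!*2!) = 1/8
  k=1: −1/(1!*1!*0!*1!*1!*3!) = -1/6
Σ = -1/24  ⇒  CG² = 288/35*(-1/24)² = 1/70
CG = −√(1/70) = -0.119523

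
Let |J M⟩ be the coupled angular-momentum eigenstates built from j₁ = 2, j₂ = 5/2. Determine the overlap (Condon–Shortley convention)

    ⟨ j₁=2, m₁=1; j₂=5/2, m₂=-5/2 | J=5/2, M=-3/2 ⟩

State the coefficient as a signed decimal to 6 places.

+√(3/7) ≈ +0.654654

j₁+j₂−J=2  J+j₁−j₂=2  J−j₁+j₂=3  j₁+j₂+J+1=8
(j₁±m₁, j₂±m₂, J±M) = (3,1,0,5,1,4)
P² = 432/7
sum k=0..0:
  [0] +1/12 = 1/12
S = 1/12
C² = P²·S² = 3/7 ; C = +0.654654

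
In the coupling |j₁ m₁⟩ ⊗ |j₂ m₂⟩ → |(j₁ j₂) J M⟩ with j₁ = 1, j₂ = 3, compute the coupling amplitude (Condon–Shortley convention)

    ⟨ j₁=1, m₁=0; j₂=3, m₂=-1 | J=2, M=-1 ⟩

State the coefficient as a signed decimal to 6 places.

−√(8/21) ≈ -0.617213

√[5·2!0!4!/7! · 1!1!2!4!1!3!] = √(96/7)
  +(−1)^1/∏(1,1,0,1,0,3)! = -1/6  (running -1/6)
⟨..|..⟩ = √(96/7)·(-1/6) = -0.617213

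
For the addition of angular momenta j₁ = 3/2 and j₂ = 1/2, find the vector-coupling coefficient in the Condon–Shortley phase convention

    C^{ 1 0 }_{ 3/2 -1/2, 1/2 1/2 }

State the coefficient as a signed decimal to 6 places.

√[3·1!2!0!/4! · 1!2!1!0!1!1!] = √(1/2)
  +(−1)^1/∏(1,0,1,0,1,0)! = -1  (running -1)
⟨..|..⟩ = √(1/2)·(-1) = -0.707107

−√(1/2) ≈ -0.707107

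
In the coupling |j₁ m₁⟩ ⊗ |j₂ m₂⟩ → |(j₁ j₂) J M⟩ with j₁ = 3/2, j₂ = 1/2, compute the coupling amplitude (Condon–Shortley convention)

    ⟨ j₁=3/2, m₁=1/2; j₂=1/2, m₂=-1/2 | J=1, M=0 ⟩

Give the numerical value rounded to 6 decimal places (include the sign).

√[3·1!2!0!/4! · 2!1!0!1!1!1!] = √(1/2)
  +(−1)^0/∏(0,1,1,0,1,0)! = 1  (running 1)
⟨..|..⟩ = √(1/2)·(1) = +0.707107

+√(1/2) = +0.707107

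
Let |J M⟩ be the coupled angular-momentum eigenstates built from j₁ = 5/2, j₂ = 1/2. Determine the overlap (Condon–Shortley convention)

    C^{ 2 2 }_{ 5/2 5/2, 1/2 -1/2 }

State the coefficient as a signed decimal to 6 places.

+0.912871

triangle: 1!·4!·0!/6! = 24/720
(j±m)!: 5!·0!·0!·1!·4!·0! = 2880
prefactor² = (2J+1)·Δ·N² = 480
  k=0: +1/(0!·1!·0!·0!·4!·0!) = 1/24
Σ = 1/24  ⇒  CG² = 480·1/24² = 5/6
CG = +√(5/6) = +0.912871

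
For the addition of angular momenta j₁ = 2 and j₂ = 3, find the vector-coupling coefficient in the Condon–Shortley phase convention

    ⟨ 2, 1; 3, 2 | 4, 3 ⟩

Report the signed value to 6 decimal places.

j₁+j₂−J=1  J+j₁−j₂=3  J−j₁+j₂=5  j₁+j₂+J+1=10
(j₁±m₁, j₂±m₂, J±M) = (3,1,5,1,7,1)
P² = 6480
sum k=0..1:
  [0] +1/240 = 1/240
  [1] −1/144 = -1/144
S = -1/360
C² = P²·S² = 1/20 ; C = -0.223607

−√(1/20) ≈ -0.223607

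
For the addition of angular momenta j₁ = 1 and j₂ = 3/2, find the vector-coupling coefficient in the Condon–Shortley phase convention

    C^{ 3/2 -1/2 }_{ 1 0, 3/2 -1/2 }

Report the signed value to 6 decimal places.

√[4·1!1!2!/5! · 1!1!1!2!1!2!] = √(4/15)
  +(−1)^0/∏(0,1,1,1,0,1)! = 1  (running 1)
  +(−1)^1/∏(1,0,0,0,1,2)! = -1/2  (running 1/2)
⟨..|..⟩ = √(4/15)·(1/2) = +0.258199

+0.258199  (= +√(1/15))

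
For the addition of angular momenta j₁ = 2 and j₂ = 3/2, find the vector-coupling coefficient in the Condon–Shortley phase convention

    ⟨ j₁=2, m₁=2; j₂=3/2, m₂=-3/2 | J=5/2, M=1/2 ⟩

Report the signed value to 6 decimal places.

√[6·1!3!2!/7! · 4!0!0!3!3!2!] = √(864/35)
  +(−1)^0/∏(0,1,0,0,3,2)! = 1/12  (running 1/12)
⟨..|..⟩ = √(864/35)·(1/12) = +0.414039

+√(6/35) = +0.414039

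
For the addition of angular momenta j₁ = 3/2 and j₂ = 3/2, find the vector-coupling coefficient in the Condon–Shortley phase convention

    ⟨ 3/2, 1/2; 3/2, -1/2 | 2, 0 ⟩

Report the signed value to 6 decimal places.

j₁+j₂−J=1  J+j₁−j₂=2  J−j₁+j₂=2  j₁+j₂+J+1=6
(j₁±m₁, j₂±m₂, J±M) = (2,1,1,2,2,2)
P² = 4/9
sum k=0..1:
  [0] +1/1 = 1
  [1] −1/4 = -1/4
S = 3/4
C² = P²·S² = 1/4 ; C = +0.500000

+0.500000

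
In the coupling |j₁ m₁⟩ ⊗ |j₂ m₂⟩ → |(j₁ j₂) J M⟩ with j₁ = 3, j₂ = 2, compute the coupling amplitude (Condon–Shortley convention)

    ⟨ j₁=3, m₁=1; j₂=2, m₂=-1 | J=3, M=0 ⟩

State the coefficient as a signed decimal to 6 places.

+0.182574

√[7·2!4!2!/9! · 4!2!1!3!3!3!] = √(96/5)
  +(−1)^0/∏(0,2,2,1,2,1)! = 1/8  (running 1/8)
  +(−1)^1/∏(1,1,1,0,3,2)! = -1/12  (running 1/24)
⟨..|..⟩ = √(96/5)·(1/24) = +0.182574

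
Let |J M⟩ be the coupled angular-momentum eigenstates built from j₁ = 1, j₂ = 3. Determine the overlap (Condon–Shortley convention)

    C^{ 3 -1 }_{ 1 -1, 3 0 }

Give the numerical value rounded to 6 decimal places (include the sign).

−√(1/2) ≈ -0.707107

j₁+j₂−J=1  J+j₁−j₂=1  J−j₁+j₂=5  j₁+j₂+J+1=8
(j₁±m₁, j₂±m₂, J±M) = (0,2,3,3,2,4)
P² = 72
sum k=1..1:
  [1] −1/12 = -1/12
S = -1/12
C² = P²·S² = 1/2 ; C = -0.707107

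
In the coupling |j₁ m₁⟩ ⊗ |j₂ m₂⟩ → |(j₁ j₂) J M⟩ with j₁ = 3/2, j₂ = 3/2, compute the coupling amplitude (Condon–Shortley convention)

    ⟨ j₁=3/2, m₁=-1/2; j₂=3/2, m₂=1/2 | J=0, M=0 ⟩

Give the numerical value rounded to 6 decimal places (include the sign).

√[1·3!0!0!/4! · 1!2!2!1!0!0!] = √(1)
  +(−1)^2/∏(2,1,0,0,0,0)! = 1/2  (running 1/2)
⟨..|..⟩ = √(1)·(1/2) = +0.500000

+0.500000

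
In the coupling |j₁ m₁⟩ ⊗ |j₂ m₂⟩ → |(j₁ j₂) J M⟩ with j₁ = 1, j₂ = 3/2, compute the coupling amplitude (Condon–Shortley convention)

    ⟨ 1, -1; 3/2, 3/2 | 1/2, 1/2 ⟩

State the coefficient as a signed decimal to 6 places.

j₁+j₂−J=2  J+j₁−j₂=0  J−j₁+j₂=1  j₁+j₂+J+1=4
(j₁±m₁, j₂±m₂, J±M) = (0,2,3,0,1,0)
P² = 2
sum k=2..2:
  [2] +1/2 = 1/2
S = 1/2
C² = P²·S² = 1/2 ; C = +0.707107

+0.707107  (= +√(1/2))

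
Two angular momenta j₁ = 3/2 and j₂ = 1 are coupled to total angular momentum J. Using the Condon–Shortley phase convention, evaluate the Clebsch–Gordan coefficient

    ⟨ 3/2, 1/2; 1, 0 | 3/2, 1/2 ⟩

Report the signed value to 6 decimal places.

triangle: 1!·2!·1!/5! = 2/120
(j±m)!: 2!·1!·1!·1!·2!·1! = 4
prefactor² = (2J+1)·Δ·N² = 4/15
  k=0: +1/(0!·1!·1!·1!·1!·0!) = 1
  k=1: −1/(1!·0!·0!·0!·2!·1!) = -1/2
Σ = 1/2  ⇒  CG² = 4/15·1/2² = 1/15
CG = +√(1/15) = +0.258199

+0.258199  (= +√(1/15))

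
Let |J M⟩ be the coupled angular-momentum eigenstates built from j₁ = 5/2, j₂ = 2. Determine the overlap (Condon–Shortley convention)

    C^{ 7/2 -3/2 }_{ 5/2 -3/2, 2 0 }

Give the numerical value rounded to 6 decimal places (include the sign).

−√(2/7) = -0.534522

triangle: 1!·4!·3!/9! = 144/362880
(j±m)!: 1!·4!·2!·2!·2!·5! = 23040
prefactor² = (2J+1)·Δ·N² = 512/7
  k=0: +1/(0!·1!·4!·2!·0!·1!) = 1/48
  k=1: −1/(1!·0!·3!·1!·1!·2!) = -1/12
Σ = -1/16  ⇒  CG² = 512/7·(-1/16)² = 2/7
CG = −√(2/7) = -0.534522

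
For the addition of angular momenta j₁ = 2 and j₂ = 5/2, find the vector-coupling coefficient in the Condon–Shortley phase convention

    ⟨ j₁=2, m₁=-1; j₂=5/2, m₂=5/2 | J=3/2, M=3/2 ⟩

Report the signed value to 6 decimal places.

-0.534522  (= −√(2/7))

triangle: 3!·1!·2!/7! = 12/5040
(j±m)!: 1!·3!·5!·0!·3!·0! = 4320
prefactor² = (2J+1)·Δ·N² = 288/7
  k=3: −1/(3!·0!·0!·2!·1!·0!) = -1/12
Σ = -1/12  ⇒  CG² = 288/7·(-1/12)² = 2/7
CG = −√(2/7) = -0.534522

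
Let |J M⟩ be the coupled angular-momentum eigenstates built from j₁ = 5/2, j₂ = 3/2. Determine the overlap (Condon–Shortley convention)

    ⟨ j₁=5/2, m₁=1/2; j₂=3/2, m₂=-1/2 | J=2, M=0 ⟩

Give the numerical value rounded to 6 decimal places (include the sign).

√[5·2!3!1!/7! · 3!2!1!2!2!2!] = √(8/7)
  +(−1)^0/∏(0,2,2,1,1,0)! = 1/4  (running 1/4)
  +(−1)^1/∏(1,1,1,0,2,1)! = -1/2  (running -1/4)
⟨..|..⟩ = √(8/7)·(-1/4) = -0.267261

-0.267261  (= −√(1/14))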